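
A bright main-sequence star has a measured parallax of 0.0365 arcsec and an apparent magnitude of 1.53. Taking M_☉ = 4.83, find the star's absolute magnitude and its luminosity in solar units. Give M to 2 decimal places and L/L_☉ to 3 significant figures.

M ≈ -0.66; L/L_☉ ≈ 157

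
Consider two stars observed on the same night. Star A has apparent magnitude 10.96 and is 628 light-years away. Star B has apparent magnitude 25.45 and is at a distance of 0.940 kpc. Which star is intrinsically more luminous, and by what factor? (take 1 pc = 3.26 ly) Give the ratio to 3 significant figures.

Star A: d = 628 ly / 3.26 = 192.6 pc
Star A: M = m − 5 log₁₀ d + 5 = 10.96 − 5·2.2847 + 5 = 4.536
Star B: d = 0.940 kpc = 940.0 pc
Star B: M = m − 5 log₁₀ d + 5 = 25.45 − 5·2.9731 + 5 = 15.584
ΔM = M_A − M_B = 4.536 − (15.584) = -11.048; smaller M is more luminous → Star A.
L ratio = 10^(0.4 |ΔM|) = 10^4.419 = 26260

Star A is more luminous, by a factor of 26300.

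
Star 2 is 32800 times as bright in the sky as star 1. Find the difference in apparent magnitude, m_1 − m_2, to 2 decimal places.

m_1 − m_2 ≈ 11.29

Pogson: Δm = −2.5 log₁₀(ratio) = −2.5 log₁₀(32800) = −2.5 × 4.5159 = -11.290
Star 2 is brighter so has the smaller magnitude: m_1 − m_2 is positive.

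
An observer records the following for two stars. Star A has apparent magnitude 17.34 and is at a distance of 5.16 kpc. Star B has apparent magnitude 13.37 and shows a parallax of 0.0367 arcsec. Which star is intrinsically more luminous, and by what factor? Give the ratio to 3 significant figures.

Star A is more luminous, by a factor of 926.

Star A: d = 5.16 kpc = 5160 pc
Star A: M = m − 5 log₁₀ d + 5 = 17.34 − 5·3.7126 + 5 = 3.777
Star B: d = 1/p = 1/0.0367″ = 27.25 pc
Star B: M = m − 5 log₁₀ d + 5 = 13.37 − 5·1.4353 + 5 = 11.193
ΔM = M_A − M_B = 3.777 − (11.193) = -7.417; smaller M is more luminous → Star A.
L ratio = 10^(0.4 |ΔM|) = 10^2.967 = 926.0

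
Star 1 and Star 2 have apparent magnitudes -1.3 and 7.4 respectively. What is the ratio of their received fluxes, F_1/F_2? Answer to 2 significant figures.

Magnitude difference = -8.7
Flux ratio = 10^(−0.4 Δm) = 10^(−0.4 × -8.7) = 10^3.480 = 3020

F_1/F_2 ≈ 3000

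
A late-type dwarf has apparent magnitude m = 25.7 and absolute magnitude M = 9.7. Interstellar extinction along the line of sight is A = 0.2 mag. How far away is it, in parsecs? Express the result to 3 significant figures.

m − M = 5 log₁₀(d/10 pc) + A  ⇒  25.7 − (9.7) − 0.2 = 5 log₁₀(d/10)
15.800 = 5 log₁₀(d/10)
log₁₀ d = (m − M − A)/5 + 1 = 4.1600
d = 10^4.1600 = 14450 pc

d ≈ 14500 pc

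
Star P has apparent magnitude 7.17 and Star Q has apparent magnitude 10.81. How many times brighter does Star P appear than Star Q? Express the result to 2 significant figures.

Δm = 7.17 − (10.81) = -3.64
Flux ratio = 10^(−0.4 Δm) = 10^(−0.4 × -3.64) = 10^1.456 = 28.58

29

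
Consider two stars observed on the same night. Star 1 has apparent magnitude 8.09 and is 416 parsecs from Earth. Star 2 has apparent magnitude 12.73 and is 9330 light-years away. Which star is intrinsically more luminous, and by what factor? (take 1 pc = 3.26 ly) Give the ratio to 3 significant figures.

Star 1 is more luminous, by a factor of 1.52.

Star 1: M = m − 5 log₁₀ d + 5 = 8.09 − 5·2.6191 + 5 = -0.005
Star 2: d = 9330 ly / 3.26 = 2862 pc
Star 2: M = m − 5 log₁₀ d + 5 = 12.73 − 5·3.4567 + 5 = 0.447
ΔM = M_1 − M_2 = -0.005 − (0.447) = -0.452; smaller M is more luminous → Star 1.
L ratio = 10^(0.4 |ΔM|) = 10^0.181 = 1.517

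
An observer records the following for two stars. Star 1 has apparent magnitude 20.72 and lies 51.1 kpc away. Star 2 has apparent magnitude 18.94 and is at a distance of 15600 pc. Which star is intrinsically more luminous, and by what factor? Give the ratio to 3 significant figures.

Star 1 is more luminous, by a factor of 2.08.

Star 1: d = 51.1 kpc = 51100 pc
Star 1: M = m − 5 log₁₀ d + 5 = 20.72 − 5·4.7084 + 5 = 2.178
Star 2: M = m − 5 log₁₀ d + 5 = 18.94 − 5·4.1931 + 5 = 2.974
ΔM = M_1 − M_2 = 2.178 − (2.974) = -0.796; smaller M is more luminous → Star 1.
L ratio = 10^(0.4 |ΔM|) = 10^0.319 = 2.083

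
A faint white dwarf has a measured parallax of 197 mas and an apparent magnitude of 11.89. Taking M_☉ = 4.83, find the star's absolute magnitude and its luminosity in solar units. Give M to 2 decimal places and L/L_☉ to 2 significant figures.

M ≈ 13.36; L/L_☉ ≈ 3.9×10^-4

d = 1/p = 1000/197 mas = 5.076 pc
M = m − 5 log₁₀ d + 5 = 11.89 − 5·0.7055 + 5 = 13.362
M − M_☉ = 13.362 − 4.83 = 8.532
L/L_☉ = 10^(−0.4 × 8.532) = 3.864×10^-4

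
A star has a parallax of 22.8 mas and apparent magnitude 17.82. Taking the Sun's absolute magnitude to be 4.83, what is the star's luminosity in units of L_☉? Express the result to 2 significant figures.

L/L_☉ ≈ 1.2×10^-4

d = 1/p = 1000/22.8 mas = 43.86 pc
M = m − 5 log₁₀ d + 5 = 17.82 − 5·1.6421 + 5 = 14.610
M − M_☉ = 14.610 − 4.83 = 9.780
L/L_☉ = 10^(−0.4 × 9.780) = 1.225×10^-4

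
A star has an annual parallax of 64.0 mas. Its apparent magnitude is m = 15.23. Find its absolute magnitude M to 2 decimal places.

M ≈ 14.26

p = 64.0 mas = 0.0640″ → d = 1/p = 15.62 pc
5 log₁₀(d/10 pc) = 5 log₁₀(15.62) − 5 = 0.969
M = m − 5 log₁₀(d/10) = 15.23 − 0.969 = 14.261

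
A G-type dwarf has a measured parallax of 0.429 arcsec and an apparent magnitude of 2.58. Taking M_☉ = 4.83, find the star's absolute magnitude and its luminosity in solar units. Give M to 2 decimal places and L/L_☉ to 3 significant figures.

d = 1/p = 1/0.429″ = 2.331 pc
M = m − 5 log₁₀ d + 5 = 2.58 − 5·0.3675 + 5 = 5.742
M − M_☉ = 5.742 − 4.83 = 0.912
L/L_☉ = 10^(−0.4 × 0.912) = 0.4316

M ≈ 5.74; L/L_☉ ≈ 0.432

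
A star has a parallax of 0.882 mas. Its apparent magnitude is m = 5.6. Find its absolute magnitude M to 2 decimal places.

M ≈ -4.67

p = 0.882 mas = 8.82×10^-4″ → d = 1/p = 1134 pc
5 log₁₀(d/10 pc) = 5 log₁₀(1134) − 5 = 10.273
M = m − 5 log₁₀(d/10) = 5.6 − 10.273 = -4.673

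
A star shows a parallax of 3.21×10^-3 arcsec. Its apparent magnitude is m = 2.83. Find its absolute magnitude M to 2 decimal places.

M ≈ -4.64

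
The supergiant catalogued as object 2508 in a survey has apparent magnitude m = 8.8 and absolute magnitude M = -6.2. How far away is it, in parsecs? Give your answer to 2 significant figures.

μ = m − M = 15.000
m − M = 5 log₁₀ d − 5
log₁₀ d = (m − M)/5 + 1 = 4.0000
d = 10^4.0000 = 10000 pc

d ≈ 10000 pc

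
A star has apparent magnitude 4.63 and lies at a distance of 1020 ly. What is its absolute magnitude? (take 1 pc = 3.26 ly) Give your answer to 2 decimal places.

M ≈ -2.85

d = 1020 ly / 3.26 = 312.9 pc
5 log₁₀(d/10 pc) = 5 log₁₀(312.9) − 5 = 7.477
M = m − 5 log₁₀(d/10) = 4.63 − 7.477 = -2.847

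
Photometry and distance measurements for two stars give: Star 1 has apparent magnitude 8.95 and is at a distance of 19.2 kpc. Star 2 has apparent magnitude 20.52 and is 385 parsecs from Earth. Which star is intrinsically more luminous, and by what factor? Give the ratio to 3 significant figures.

Star 1 is more luminous, by a factor of 1.06×10^8.

Star 1: d = 19.2 kpc = 19200 pc
Star 1: M = m − 5 log₁₀ d + 5 = 8.95 − 5·4.2833 + 5 = -7.467
Star 2: M = m − 5 log₁₀ d + 5 = 20.52 − 5·2.5855 + 5 = 12.593
ΔM = M_1 − M_2 = -7.467 − (12.593) = -20.059; smaller M is more luminous → Star 1.
L ratio = 10^(0.4 |ΔM|) = 10^8.024 = 1.056×10^8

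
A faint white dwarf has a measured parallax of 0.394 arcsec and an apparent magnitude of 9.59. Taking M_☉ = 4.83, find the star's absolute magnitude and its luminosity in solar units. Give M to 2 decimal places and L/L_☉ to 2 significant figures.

M ≈ 12.57; L/L_☉ ≈ 8.0×10^-4

d = 1/p = 1/0.394″ = 2.538 pc
M = m − 5 log₁₀ d + 5 = 9.59 − 5·0.4045 + 5 = 12.567
M − M_☉ = 12.567 − 4.83 = 7.737
L/L_☉ = 10^(−0.4 × 7.737) = 8.035×10^-4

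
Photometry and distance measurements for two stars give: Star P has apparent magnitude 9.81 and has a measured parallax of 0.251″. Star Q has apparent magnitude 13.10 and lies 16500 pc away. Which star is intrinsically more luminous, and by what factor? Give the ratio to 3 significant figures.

Star Q is more luminous, by a factor of 829000.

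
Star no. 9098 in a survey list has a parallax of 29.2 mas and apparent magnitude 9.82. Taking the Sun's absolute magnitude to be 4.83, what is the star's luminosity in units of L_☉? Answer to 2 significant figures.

d = 1/p = 1000/29.2 mas = 34.25 pc
M = m − 5 log₁₀ d + 5 = 9.82 − 5·1.5346 + 5 = 7.147
M − M_☉ = 7.147 − 4.83 = 2.317
L/L_☉ = 10^(−0.4 × 2.317) = 0.1184

L/L_☉ ≈ 0.12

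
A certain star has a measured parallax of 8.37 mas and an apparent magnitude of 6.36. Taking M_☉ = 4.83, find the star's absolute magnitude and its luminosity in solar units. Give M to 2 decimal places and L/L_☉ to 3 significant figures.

M ≈ 0.97; L/L_☉ ≈ 34.9

d = 1/p = 1000/8.37 mas = 119.5 pc
M = m − 5 log₁₀ d + 5 = 6.36 − 5·2.0773 + 5 = 0.974
M − M_☉ = 0.974 − 4.83 = -3.856
L/L_☉ = 10^(−0.4 × -3.856) = 34.88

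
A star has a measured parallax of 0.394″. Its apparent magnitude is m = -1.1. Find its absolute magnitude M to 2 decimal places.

M ≈ 1.88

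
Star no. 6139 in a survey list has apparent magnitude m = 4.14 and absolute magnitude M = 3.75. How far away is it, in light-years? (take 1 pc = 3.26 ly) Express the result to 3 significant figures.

d ≈ 39.0 ly

Distance modulus: m − M = 4.14 − (3.75) = 0.390
m − M = 5 log₁₀ d − 5
log₁₀ d = (m − M)/5 + 1 = 1.0780
d = 10^1.0780 = 11.97 pc
= 39.01 ly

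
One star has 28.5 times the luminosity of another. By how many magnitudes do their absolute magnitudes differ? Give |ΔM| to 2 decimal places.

|ΔM| ≈ 3.64

Pogson: ΔM = −2.5 log₁₀(ratio) = −2.5 log₁₀(28.5) = −2.5 × 1.4548 = -3.637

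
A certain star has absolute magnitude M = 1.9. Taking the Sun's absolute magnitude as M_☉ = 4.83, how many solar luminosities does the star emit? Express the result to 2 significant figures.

L/L_☉ ≈ 15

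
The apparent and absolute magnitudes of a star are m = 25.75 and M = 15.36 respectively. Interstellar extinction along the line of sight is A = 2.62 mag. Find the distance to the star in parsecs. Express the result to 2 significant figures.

m − M = 5 log₁₀(d/10 pc) + A  ⇒  25.75 − (15.36) − 2.62 = 5 log₁₀(d/10)
7.770 = 5 log₁₀(d/10)
log₁₀ d = (m − M − A)/5 + 1 = 2.5540
d = 10^2.5540 = 358.1 pc

d ≈ 360 pc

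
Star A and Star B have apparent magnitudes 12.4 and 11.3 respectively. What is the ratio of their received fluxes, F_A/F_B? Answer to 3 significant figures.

Magnitude difference = 1.1
Flux ratio = 10^(−0.4 Δm) = 10^(−0.4 × 1.1) = 10^-0.440 = 0.3631

F_A/F_B ≈ 0.363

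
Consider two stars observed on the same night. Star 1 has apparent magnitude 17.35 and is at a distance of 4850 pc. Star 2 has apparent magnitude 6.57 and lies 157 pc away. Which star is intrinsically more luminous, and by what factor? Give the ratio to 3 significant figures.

Star 2 is more luminous, by a factor of 21.5.

Star 1: M = m − 5 log₁₀ d + 5 = 17.35 − 5·3.6857 + 5 = 3.921
Star 2: M = m − 5 log₁₀ d + 5 = 6.57 − 5·2.1959 + 5 = 0.591
ΔM = M_1 − M_2 = 3.921 − (0.591) = 3.331; smaller M is more luminous → Star 2.
L ratio = 10^(0.4 |ΔM|) = 10^1.332 = 21.49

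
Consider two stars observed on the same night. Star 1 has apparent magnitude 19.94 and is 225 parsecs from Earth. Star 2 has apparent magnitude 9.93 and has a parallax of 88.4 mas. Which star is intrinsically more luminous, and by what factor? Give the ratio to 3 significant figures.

Star 2 is more luminous, by a factor of 25.5.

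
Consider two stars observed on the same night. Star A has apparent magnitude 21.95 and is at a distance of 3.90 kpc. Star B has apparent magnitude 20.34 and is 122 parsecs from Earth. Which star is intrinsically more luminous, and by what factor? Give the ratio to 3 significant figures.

Star A: d = 3.90 kpc = 3900 pc
Star A: M = m − 5 log₁₀ d + 5 = 21.95 − 5·3.5911 + 5 = 8.995
Star B: M = m − 5 log₁₀ d + 5 = 20.34 − 5·2.0864 + 5 = 14.908
ΔM = M_A − M_B = 8.995 − (14.908) = -5.914; smaller M is more luminous → Star A.
L ratio = 10^(0.4 |ΔM|) = 10^2.365 = 232.0

Star A is more luminous, by a factor of 232.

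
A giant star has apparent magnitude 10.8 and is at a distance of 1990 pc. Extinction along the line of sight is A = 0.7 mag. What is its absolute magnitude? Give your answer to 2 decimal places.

M ≈ -1.39

5 log₁₀(d/10 pc) = 5 log₁₀(1990) − 5 = 11.494
M = m − 5 log₁₀(d/10) − A = 10.8 − 11.494 − 0.7 = -1.394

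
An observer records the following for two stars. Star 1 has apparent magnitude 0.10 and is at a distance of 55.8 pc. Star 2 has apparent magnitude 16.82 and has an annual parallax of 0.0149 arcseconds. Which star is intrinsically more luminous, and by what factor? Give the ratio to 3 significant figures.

Star 1: M = m − 5 log₁₀ d + 5 = 0.10 − 5·1.7466 + 5 = -3.633
Star 2: d = 1/p = 1/0.0149″ = 67.11 pc
Star 2: M = m − 5 log₁₀ d + 5 = 16.82 − 5·1.8268 + 5 = 12.686
ΔM = M_1 − M_2 = -3.633 − (12.686) = -16.319; smaller M is more luminous → Star 1.
L ratio = 10^(0.4 |ΔM|) = 10^6.528 = 3.370×10^6

Star 1 is more luminous, by a factor of 3.37×10^6.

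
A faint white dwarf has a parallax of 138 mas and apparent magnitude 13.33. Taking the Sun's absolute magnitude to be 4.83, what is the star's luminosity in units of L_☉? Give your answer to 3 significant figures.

d = 1/p = 1000/138 mas = 7.246 pc
M = m − 5 log₁₀ d + 5 = 13.33 − 5·0.8601 + 5 = 14.029
M − M_☉ = 14.029 − 4.83 = 9.199
L/L_☉ = 10^(−0.4 × 9.199) = 2.090×10^-4

L/L_☉ ≈ 2.09×10^-4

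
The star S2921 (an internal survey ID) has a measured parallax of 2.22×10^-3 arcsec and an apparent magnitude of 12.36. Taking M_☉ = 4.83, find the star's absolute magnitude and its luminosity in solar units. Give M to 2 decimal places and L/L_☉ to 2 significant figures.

M ≈ 4.09; L/L_☉ ≈ 2.0

d = 1/p = 1/2.22×10^-3″ = 450.5 pc
M = m − 5 log₁₀ d + 5 = 12.36 − 5·2.6536 + 5 = 4.092
M − M_☉ = 4.092 − 4.83 = -0.738
L/L_☉ = 10^(−0.4 × -0.738) = 1.974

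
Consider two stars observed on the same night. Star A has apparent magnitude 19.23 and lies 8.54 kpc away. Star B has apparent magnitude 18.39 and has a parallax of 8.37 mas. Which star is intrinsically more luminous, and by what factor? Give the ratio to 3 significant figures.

Star A is more luminous, by a factor of 2360.

Star A: d = 8.54 kpc = 8540 pc
Star A: M = m − 5 log₁₀ d + 5 = 19.23 − 5·3.9315 + 5 = 4.573
Star B: p = 8.37 mas = 8.37×10^-3″ → d = 1/p = 119.5 pc
Star B: M = m − 5 log₁₀ d + 5 = 18.39 − 5·2.0773 + 5 = 13.004
ΔM = M_A − M_B = 4.573 − (13.004) = -8.431; smaller M is more luminous → Star A.
L ratio = 10^(0.4 |ΔM|) = 10^3.372 = 2357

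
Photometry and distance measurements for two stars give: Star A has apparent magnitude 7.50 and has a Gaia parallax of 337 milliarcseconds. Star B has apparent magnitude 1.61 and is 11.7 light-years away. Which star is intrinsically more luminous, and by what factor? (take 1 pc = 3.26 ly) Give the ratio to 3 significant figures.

Star A: p = 337 mas = 0.337″ → d = 1/p = 2.967 pc
Star A: M = m − 5 log₁₀ d + 5 = 7.50 − 5·0.4724 + 5 = 10.138
Star B: d = 11.7 ly / 3.26 = 3.589 pc
Star B: M = m − 5 log₁₀ d + 5 = 1.61 − 5·0.5550 + 5 = 3.835
ΔM = M_A − M_B = 10.138 − (3.835) = 6.303; smaller M is more luminous → Star B.
L ratio = 10^(0.4 |ΔM|) = 10^2.521 = 332.0

Star B is more luminous, by a factor of 332.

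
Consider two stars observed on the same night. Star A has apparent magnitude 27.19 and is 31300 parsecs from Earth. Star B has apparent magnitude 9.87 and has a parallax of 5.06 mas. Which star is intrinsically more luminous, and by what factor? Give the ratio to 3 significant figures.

Star A: M = m − 5 log₁₀ d + 5 = 27.19 − 5·4.4955 + 5 = 9.712
Star B: p = 5.06 mas = 5.06×10^-3″ → d = 1/p = 197.6 pc
Star B: M = m − 5 log₁₀ d + 5 = 9.87 − 5·2.2958 + 5 = 3.391
ΔM = M_A − M_B = 9.712 − (3.391) = 6.322; smaller M is more luminous → Star B.
L ratio = 10^(0.4 |ΔM|) = 10^2.529 = 337.8

Star B is more luminous, by a factor of 338.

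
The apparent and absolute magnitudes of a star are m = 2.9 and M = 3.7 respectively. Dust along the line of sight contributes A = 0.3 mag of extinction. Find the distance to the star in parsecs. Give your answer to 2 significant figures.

m − M = 5 log₁₀(d/10 pc) + A  ⇒  2.9 − (3.7) − 0.3 = 5 log₁₀(d/10)
-1.100 = 5 log₁₀(d/10)
log₁₀ d = (m − M − A)/5 + 1 = 0.7800
d = 10^0.7800 = 6.026 pc

d ≈ 6.0 pc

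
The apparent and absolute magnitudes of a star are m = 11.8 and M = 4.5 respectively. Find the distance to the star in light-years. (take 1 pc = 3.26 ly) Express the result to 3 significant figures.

d ≈ 940 ly

μ = m − M = 7.300
m − M = 5 log₁₀ d − 5
log₁₀ d = (m − M)/5 + 1 = 2.4600
d = 10^2.4600 = 288.4 pc
= 940.2 ly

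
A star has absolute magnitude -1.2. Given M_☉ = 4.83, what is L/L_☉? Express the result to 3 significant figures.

L/L_☉ ≈ 258

M − M_☉ = -1.2 − 4.83 = -6.030
L/L_☉ = 10^(−0.4 (M − M_☉)) = 10^2.412 = 258.2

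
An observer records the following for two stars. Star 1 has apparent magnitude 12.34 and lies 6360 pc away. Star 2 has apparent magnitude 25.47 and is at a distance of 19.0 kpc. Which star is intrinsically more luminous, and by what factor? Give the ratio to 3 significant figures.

Star 1 is more luminous, by a factor of 20000.

Star 1: M = m − 5 log₁₀ d + 5 = 12.34 − 5·3.8035 + 5 = -1.677
Star 2: d = 19.0 kpc = 19000 pc
Star 2: M = m − 5 log₁₀ d + 5 = 25.47 − 5·4.2788 + 5 = 9.076
ΔM = M_1 − M_2 = -1.677 − (9.076) = -10.754; smaller M is more luminous → Star 1.
L ratio = 10^(0.4 |ΔM|) = 10^4.301 = 20020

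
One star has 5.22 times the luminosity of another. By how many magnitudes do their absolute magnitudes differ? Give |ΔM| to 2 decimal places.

Pogson: ΔM = −2.5 log₁₀(ratio) = −2.5 log₁₀(5.22) = −2.5 × 0.7177 = -1.794

|ΔM| ≈ 1.79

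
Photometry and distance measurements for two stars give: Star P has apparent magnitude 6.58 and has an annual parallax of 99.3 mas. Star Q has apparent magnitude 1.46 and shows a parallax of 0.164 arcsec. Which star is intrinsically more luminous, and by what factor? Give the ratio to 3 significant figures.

Star Q is more luminous, by a factor of 40.9.

Star P: p = 99.3 mas = 0.0993″ → d = 1/p = 10.07 pc
Star P: M = m − 5 log₁₀ d + 5 = 6.58 − 5·1.0031 + 5 = 6.565
Star Q: d = 1/p = 1/0.164″ = 6.098 pc
Star Q: M = m − 5 log₁₀ d + 5 = 1.46 − 5·0.7852 + 5 = 2.534
ΔM = M_P − M_Q = 6.565 − (2.534) = 4.031; smaller M is more luminous → Star Q.
L ratio = 10^(0.4 |ΔM|) = 10^1.612 = 40.95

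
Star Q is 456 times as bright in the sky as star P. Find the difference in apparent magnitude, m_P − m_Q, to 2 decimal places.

m_P − m_Q ≈ 6.65

Pogson: Δm = −2.5 log₁₀(ratio) = −2.5 log₁₀(456) = −2.5 × 2.6590 = -6.647
Star Q is brighter so has the smaller magnitude: m_P − m_Q is positive.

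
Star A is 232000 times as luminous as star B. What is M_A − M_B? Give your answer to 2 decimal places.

M_A − M_B ≈ -13.41

Pogson: ΔM = −2.5 log₁₀(ratio) = −2.5 log₁₀(232000) = −2.5 × 5.3655 = -13.414
Star A is brighter, so it has the smaller magnitude: the difference is negative.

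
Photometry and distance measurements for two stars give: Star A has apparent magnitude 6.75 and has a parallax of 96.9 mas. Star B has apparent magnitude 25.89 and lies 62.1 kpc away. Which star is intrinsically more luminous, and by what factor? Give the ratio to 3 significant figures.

Star A is more luminous, by a factor of 1.25.

Star A: p = 96.9 mas = 0.0969″ → d = 1/p = 10.32 pc
Star A: M = m − 5 log₁₀ d + 5 = 6.75 − 5·1.0137 + 5 = 6.682
Star B: d = 62.1 kpc = 62100 pc
Star B: M = m − 5 log₁₀ d + 5 = 25.89 − 5·4.7931 + 5 = 6.925
ΔM = M_A − M_B = 6.682 − (6.925) = -0.243; smaller M is more luminous → Star A.
L ratio = 10^(0.4 |ΔM|) = 10^0.097 = 1.251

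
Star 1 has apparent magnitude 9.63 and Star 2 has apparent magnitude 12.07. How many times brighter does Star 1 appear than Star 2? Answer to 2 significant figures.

9.5

Δm = 9.63 − (12.07) = -2.44
Flux ratio = 10^(−0.4 Δm) = 10^(−0.4 × -2.44) = 10^0.976 = 9.462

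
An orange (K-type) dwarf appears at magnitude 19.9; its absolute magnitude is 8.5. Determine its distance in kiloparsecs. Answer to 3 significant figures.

d ≈ 1.91 kpc

Distance modulus: m − M = 19.9 − (8.5) = 11.400
m − M = 5 log₁₀ d − 5
log₁₀ d = (m − M)/5 + 1 = 3.2800
d = 10^3.2800 = 1905 pc
= 1.905 kpc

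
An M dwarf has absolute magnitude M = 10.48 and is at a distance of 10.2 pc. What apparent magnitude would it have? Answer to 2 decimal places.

m ≈ 10.52

m = M + 5 log₁₀ d − 5 = 10.48 + 5·1.0086 − 5 = 10.523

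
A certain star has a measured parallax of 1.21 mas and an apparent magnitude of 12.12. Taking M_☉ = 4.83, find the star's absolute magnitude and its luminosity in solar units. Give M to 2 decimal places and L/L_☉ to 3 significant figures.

M ≈ 2.53; L/L_☉ ≈ 8.29

d = 1/p = 1000/1.21 mas = 826.4 pc
M = m − 5 log₁₀ d + 5 = 12.12 − 5·2.9172 + 5 = 2.534
M − M_☉ = 2.534 − 4.83 = -2.296
L/L_☉ = 10^(−0.4 × -2.296) = 8.288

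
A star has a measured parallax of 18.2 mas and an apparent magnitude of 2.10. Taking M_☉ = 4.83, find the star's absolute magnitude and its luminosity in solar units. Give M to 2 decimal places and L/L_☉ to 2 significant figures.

M ≈ -1.60; L/L_☉ ≈ 370

d = 1/p = 1000/18.2 mas = 54.95 pc
M = m − 5 log₁₀ d + 5 = 2.10 − 5·1.7399 + 5 = -1.600
M − M_☉ = -1.600 − 4.83 = -6.430
L/L_☉ = 10^(−0.4 × -6.430) = 373.1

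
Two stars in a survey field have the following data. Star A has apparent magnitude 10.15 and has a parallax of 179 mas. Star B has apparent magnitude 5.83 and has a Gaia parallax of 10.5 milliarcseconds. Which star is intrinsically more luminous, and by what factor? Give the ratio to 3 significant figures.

Star B is more luminous, by a factor of 15500.

Star A: p = 179 mas = 0.179″ → d = 1/p = 5.587 pc
Star A: M = m − 5 log₁₀ d + 5 = 10.15 − 5·0.7471 + 5 = 11.414
Star B: p = 10.5 mas = 0.0105″ → d = 1/p = 95.24 pc
Star B: M = m − 5 log₁₀ d + 5 = 5.83 − 5·1.9788 + 5 = 0.936
ΔM = M_A − M_B = 11.414 − (0.936) = 10.478; smaller M is more luminous → Star B.
L ratio = 10^(0.4 |ΔM|) = 10^4.191 = 15540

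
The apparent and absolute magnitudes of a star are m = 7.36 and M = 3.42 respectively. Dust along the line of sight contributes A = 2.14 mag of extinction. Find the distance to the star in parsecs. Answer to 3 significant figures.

m − M = 5 log₁₀(d/10 pc) + A  ⇒  7.36 − (3.42) − 2.14 = 5 log₁₀(d/10)
1.800 = 5 log₁₀(d/10)
log₁₀ d = (m − M − A)/5 + 1 = 1.3600
d = 10^1.3600 = 22.91 pc

d ≈ 22.9 pc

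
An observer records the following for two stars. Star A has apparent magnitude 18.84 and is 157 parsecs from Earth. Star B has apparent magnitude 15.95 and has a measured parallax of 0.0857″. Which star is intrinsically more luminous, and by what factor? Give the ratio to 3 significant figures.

Star A is more luminous, by a factor of 12.6.

Star A: M = m − 5 log₁₀ d + 5 = 18.84 − 5·2.1959 + 5 = 12.861
Star B: d = 1/p = 1/0.0857″ = 11.67 pc
Star B: M = m − 5 log₁₀ d + 5 = 15.95 − 5·1.0670 + 5 = 15.615
ΔM = M_A − M_B = 12.861 − (15.615) = -2.754; smaller M is more luminous → Star A.
L ratio = 10^(0.4 |ΔM|) = 10^1.102 = 12.64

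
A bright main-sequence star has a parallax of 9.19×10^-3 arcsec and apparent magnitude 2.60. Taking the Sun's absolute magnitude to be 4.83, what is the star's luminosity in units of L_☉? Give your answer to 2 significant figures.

L/L_☉ ≈ 920

d = 1/p = 1/9.19×10^-3″ = 108.8 pc
M = m − 5 log₁₀ d + 5 = 2.60 − 5·2.0367 + 5 = -2.583
M − M_☉ = -2.583 − 4.83 = -7.413
L/L_☉ = 10^(−0.4 × -7.413) = 923.4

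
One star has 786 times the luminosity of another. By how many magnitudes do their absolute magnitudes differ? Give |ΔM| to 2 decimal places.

Pogson: ΔM = −2.5 log₁₀(ratio) = −2.5 log₁₀(786) = −2.5 × 2.8954 = -7.239

|ΔM| ≈ 7.24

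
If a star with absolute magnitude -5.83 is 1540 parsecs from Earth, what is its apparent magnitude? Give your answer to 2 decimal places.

m = M + 5 log₁₀ d − 5 = -5.83 + 5·3.1875 − 5 = 5.108

m ≈ 5.11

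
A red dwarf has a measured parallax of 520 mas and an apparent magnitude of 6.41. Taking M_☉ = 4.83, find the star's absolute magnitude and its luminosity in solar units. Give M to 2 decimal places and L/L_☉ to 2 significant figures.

M ≈ 9.99; L/L_☉ ≈ 8.6×10^-3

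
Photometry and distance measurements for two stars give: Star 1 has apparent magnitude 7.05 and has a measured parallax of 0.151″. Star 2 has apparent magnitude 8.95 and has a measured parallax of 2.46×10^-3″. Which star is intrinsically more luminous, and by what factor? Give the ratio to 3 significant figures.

Star 1: d = 1/p = 1/0.151″ = 6.623 pc
Star 1: M = m − 5 log₁₀ d + 5 = 7.05 − 5·0.8210 + 5 = 7.945
Star 2: d = 1/p = 1/2.46×10^-3″ = 406.5 pc
Star 2: M = m − 5 log₁₀ d + 5 = 8.95 − 5·2.6091 + 5 = 0.905
ΔM = M_1 − M_2 = 7.945 − (0.905) = 7.040; smaller M is more luminous → Star 2.
L ratio = 10^(0.4 |ΔM|) = 10^2.816 = 654.8

Star 2 is more luminous, by a factor of 655.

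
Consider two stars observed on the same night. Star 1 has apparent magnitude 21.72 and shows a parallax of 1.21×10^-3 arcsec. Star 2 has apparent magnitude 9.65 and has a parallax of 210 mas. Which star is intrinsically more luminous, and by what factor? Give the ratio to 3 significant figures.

Star 2 is more luminous, by a factor of 2.23.

Star 1: d = 1/p = 1/1.21×10^-3″ = 826.4 pc
Star 1: M = m − 5 log₁₀ d + 5 = 21.72 − 5·2.9172 + 5 = 12.134
Star 2: p = 210 mas = 0.210″ → d = 1/p = 4.762 pc
Star 2: M = m − 5 log₁₀ d + 5 = 9.65 − 5·0.6778 + 5 = 11.261
ΔM = M_1 − M_2 = 12.134 − (11.261) = 0.873; smaller M is more luminous → Star 2.
L ratio = 10^(0.4 |ΔM|) = 10^0.349 = 2.234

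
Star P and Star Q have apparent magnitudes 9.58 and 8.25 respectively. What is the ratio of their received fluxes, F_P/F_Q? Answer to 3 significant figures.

F_P/F_Q ≈ 0.294

Δm = 9.58 − (8.25) = 1.33
Flux ratio = 10^(−0.4 Δm) = 10^(−0.4 × 1.33) = 10^-0.532 = 0.2938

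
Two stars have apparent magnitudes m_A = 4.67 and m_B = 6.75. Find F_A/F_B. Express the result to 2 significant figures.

Magnitude difference = -2.08
Flux ratio = 10^(−0.4 Δm) = 10^(−0.4 × -2.08) = 10^0.832 = 6.792

F_A/F_B ≈ 6.8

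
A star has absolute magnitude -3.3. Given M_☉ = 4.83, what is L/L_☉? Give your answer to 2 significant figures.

M − M_☉ = -3.3 − 4.83 = -8.130
L/L_☉ = 10^(−0.4 (M − M_☉)) = 10^3.252 = 1786

L/L_☉ ≈ 1800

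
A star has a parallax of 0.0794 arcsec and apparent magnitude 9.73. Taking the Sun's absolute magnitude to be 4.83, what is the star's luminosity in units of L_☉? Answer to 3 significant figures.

L/L_☉ ≈ 0.0174

d = 1/p = 1/0.0794″ = 12.59 pc
M = m − 5 log₁₀ d + 5 = 9.73 − 5·1.1002 + 5 = 9.229
M − M_☉ = 9.229 − 4.83 = 4.399
L/L_☉ = 10^(−0.4 × 4.399) = 0.01739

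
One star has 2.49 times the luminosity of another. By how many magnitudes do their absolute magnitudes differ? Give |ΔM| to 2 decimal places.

|ΔM| ≈ 0.99

Pogson: ΔM = −2.5 log₁₀(ratio) = −2.5 log₁₀(2.49) = −2.5 × 0.3962 = -0.990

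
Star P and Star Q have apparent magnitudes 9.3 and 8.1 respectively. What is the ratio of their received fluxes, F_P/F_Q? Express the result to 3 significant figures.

Magnitude difference = 1.2
Flux ratio = 10^(−0.4 Δm) = 10^(−0.4 × 1.2) = 10^-0.480 = 0.3311

F_P/F_Q ≈ 0.331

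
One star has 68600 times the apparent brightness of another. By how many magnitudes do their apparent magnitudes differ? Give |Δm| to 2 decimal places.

|Δm| ≈ 12.09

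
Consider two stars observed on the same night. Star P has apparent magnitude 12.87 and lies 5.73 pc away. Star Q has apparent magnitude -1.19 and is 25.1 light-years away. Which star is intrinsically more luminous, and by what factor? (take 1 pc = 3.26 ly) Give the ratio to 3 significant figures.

Star Q is more luminous, by a factor of 760000.

Star P: M = m − 5 log₁₀ d + 5 = 12.87 − 5·0.7582 + 5 = 14.079
Star Q: d = 25.1 ly / 3.26 = 7.699 pc
Star Q: M = m − 5 log₁₀ d + 5 = -1.19 − 5·0.8865 + 5 = -0.622
ΔM = M_P − M_Q = 14.079 − (-0.622) = 14.702; smaller M is more luminous → Star Q.
L ratio = 10^(0.4 |ΔM|) = 10^5.881 = 759600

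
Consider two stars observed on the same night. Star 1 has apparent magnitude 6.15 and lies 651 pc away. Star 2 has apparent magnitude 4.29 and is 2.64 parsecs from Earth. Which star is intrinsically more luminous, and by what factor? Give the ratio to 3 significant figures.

Star 1: M = m − 5 log₁₀ d + 5 = 6.15 − 5·2.8136 + 5 = -2.918
Star 2: M = m − 5 log₁₀ d + 5 = 4.29 − 5·0.4216 + 5 = 7.182
ΔM = M_1 − M_2 = -2.918 − (7.182) = -10.100; smaller M is more luminous → Star 1.
L ratio = 10^(0.4 |ΔM|) = 10^4.040 = 10960

Star 1 is more luminous, by a factor of 11000.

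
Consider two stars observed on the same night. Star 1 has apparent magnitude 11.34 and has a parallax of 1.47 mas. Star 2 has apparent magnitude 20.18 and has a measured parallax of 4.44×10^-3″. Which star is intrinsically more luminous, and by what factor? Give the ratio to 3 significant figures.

Star 1 is more luminous, by a factor of 31300.

Star 1: p = 1.47 mas = 1.47×10^-3″ → d = 1/p = 680.3 pc
Star 1: M = m − 5 log₁₀ d + 5 = 11.34 − 5·2.8327 + 5 = 2.177
Star 2: d = 1/p = 1/4.44×10^-3″ = 225.2 pc
Star 2: M = m − 5 log₁₀ d + 5 = 20.18 − 5·2.3526 + 5 = 13.417
ΔM = M_1 − M_2 = 2.177 − (13.417) = -11.240; smaller M is more luminous → Star 1.
L ratio = 10^(0.4 |ΔM|) = 10^4.496 = 31340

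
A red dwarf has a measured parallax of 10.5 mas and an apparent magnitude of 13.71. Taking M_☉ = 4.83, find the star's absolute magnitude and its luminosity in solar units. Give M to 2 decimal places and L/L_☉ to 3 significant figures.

d = 1/p = 1000/10.5 mas = 95.24 pc
M = m − 5 log₁₀ d + 5 = 13.71 − 5·1.9788 + 5 = 8.816
M − M_☉ = 8.816 − 4.83 = 3.986
L/L_☉ = 10^(−0.4 × 3.986) = 0.02545

M ≈ 8.82; L/L_☉ ≈ 0.0254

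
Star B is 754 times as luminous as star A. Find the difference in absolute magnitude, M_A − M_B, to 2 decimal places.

M_A − M_B ≈ 7.19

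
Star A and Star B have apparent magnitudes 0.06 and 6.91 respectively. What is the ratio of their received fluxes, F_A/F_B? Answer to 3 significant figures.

Δm = 0.06 − (6.91) = -6.85
Flux ratio = 10^(−0.4 Δm) = 10^(−0.4 × -6.85) = 10^2.740 = 549.5

F_A/F_B ≈ 550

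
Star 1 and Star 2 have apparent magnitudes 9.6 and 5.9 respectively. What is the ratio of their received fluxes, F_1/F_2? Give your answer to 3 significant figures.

F_1/F_2 ≈ 0.0331

Δm = 9.6 − (5.9) = 3.7
Flux ratio = 10^(−0.4 Δm) = 10^(−0.4 × 3.7) = 10^-1.480 = 0.03311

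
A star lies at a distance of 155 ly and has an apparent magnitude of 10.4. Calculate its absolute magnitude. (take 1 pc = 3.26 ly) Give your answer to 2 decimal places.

d = 155 ly / 3.26 = 47.55 pc
5 log₁₀(d/10 pc) = 5 log₁₀(47.55) − 5 = 3.386
M = m − 5 log₁₀(d/10) = 10.4 − 3.386 = 7.014

M ≈ 7.01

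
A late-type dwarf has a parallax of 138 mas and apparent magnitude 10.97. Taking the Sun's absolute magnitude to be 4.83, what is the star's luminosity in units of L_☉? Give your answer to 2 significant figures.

L/L_☉ ≈ 1.8×10^-3

d = 1/p = 1000/138 mas = 7.246 pc
M = m − 5 log₁₀ d + 5 = 10.97 − 5·0.8601 + 5 = 11.669
M − M_☉ = 11.669 − 4.83 = 6.839
L/L_☉ = 10^(−0.4 × 6.839) = 1.838×10^-3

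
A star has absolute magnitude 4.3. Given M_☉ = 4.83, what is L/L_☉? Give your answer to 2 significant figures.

M − M_☉ = 4.3 − 4.83 = -0.530
L/L_☉ = 10^(−0.4 (M − M_☉)) = 10^0.212 = 1.629

L/L_☉ ≈ 1.6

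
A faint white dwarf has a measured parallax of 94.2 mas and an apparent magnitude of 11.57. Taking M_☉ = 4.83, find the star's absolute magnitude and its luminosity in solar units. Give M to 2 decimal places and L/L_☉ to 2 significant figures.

M ≈ 11.44; L/L_☉ ≈ 2.3×10^-3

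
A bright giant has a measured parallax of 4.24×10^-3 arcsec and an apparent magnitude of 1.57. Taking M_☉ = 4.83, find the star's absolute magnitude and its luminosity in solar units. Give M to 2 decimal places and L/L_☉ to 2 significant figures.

M ≈ -5.29; L/L_☉ ≈ 11000

d = 1/p = 1/4.24×10^-3″ = 235.8 pc
M = m − 5 log₁₀ d + 5 = 1.57 − 5·2.3726 + 5 = -5.293
M − M_☉ = -5.293 − 4.83 = -10.123
L/L_☉ = 10^(−0.4 × -10.123) = 11200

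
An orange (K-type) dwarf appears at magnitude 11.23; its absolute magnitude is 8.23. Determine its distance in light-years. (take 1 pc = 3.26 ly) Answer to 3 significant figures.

d ≈ 130 ly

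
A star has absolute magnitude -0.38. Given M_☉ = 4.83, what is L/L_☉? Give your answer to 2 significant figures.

M − M_☉ = -0.38 − 4.83 = -5.210
L/L_☉ = 10^(−0.4 (M − M_☉)) = 10^2.084 = 121.3

L/L_☉ ≈ 120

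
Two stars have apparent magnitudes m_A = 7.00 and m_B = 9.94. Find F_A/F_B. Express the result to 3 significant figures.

F_A/F_B ≈ 15.0

Magnitude difference = -2.94
Flux ratio = 10^(−0.4 Δm) = 10^(−0.4 × -2.94) = 10^1.176 = 15.00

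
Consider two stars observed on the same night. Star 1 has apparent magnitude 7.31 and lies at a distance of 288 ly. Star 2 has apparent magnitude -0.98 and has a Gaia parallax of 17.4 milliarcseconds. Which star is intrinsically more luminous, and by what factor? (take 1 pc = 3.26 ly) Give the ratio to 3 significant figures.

Star 1: d = 288 ly / 3.26 = 88.34 pc
Star 1: M = m − 5 log₁₀ d + 5 = 7.31 − 5·1.9462 + 5 = 2.579
Star 2: p = 17.4 mas = 0.0174″ → d = 1/p = 57.47 pc
Star 2: M = m − 5 log₁₀ d + 5 = -0.98 − 5·1.7595 + 5 = -4.777
ΔM = M_1 − M_2 = 2.579 − (-4.777) = 7.356; smaller M is more luminous → Star 2.
L ratio = 10^(0.4 |ΔM|) = 10^2.943 = 876.1

Star 2 is more luminous, by a factor of 876.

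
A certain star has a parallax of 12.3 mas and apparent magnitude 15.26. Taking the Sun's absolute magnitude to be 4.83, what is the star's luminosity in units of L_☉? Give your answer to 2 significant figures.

d = 1/p = 1000/12.3 mas = 81.30 pc
M = m − 5 log₁₀ d + 5 = 15.26 − 5·1.9101 + 5 = 10.710
M − M_☉ = 10.710 − 4.83 = 5.880
L/L_☉ = 10^(−0.4 × 5.880) = 4.448×10^-3

L/L_☉ ≈ 4.4×10^-3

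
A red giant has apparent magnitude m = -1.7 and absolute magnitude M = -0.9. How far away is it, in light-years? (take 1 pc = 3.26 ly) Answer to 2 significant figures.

d ≈ 23 ly

μ = m − M = -0.800
m − M = 5 log₁₀ d − 5
log₁₀ d = (m − M)/5 + 1 = 0.8400
d = 10^0.8400 = 6.918 pc
= 22.55 ly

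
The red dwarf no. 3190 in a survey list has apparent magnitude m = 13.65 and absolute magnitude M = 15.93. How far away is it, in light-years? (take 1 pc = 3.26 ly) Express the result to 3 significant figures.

d ≈ 11.4 ly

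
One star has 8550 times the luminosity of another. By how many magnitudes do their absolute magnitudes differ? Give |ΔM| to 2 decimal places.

|ΔM| ≈ 9.83

Pogson: ΔM = −2.5 log₁₀(ratio) = −2.5 log₁₀(8550) = −2.5 × 3.9320 = -9.830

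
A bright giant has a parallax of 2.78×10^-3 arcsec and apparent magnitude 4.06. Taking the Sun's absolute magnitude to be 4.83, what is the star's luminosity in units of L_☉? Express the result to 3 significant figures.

L/L_☉ ≈ 2630

d = 1/p = 1/2.78×10^-3″ = 359.7 pc
M = m − 5 log₁₀ d + 5 = 4.06 − 5·2.5560 + 5 = -3.720
M − M_☉ = -3.720 − 4.83 = -8.550
L/L_☉ = 10^(−0.4 × -8.550) = 2630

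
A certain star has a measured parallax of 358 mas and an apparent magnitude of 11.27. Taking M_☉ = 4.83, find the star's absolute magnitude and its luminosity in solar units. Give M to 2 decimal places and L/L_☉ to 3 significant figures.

d = 1/p = 1000/358 mas = 2.793 pc
M = m − 5 log₁₀ d + 5 = 11.27 − 5·0.4461 + 5 = 14.039
M − M_☉ = 14.039 − 4.83 = 9.209
L/L_☉ = 10^(−0.4 × 9.209) = 2.071×10^-4

M ≈ 14.04; L/L_☉ ≈ 2.07×10^-4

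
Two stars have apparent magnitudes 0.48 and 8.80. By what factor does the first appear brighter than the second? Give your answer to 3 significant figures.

2130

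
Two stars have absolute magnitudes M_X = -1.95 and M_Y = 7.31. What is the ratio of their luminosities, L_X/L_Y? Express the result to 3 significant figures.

L_X/L_Y ≈ 5060

ΔM = M_X − M_Y = -9.26
L_X/L_Y = 10^(−0.4 ΔM) = 10^3.704 = 5058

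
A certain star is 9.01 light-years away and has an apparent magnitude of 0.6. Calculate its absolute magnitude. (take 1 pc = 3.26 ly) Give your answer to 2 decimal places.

d = 9.01 ly / 3.26 = 2.764 pc
5 log₁₀(d/10 pc) = 5 log₁₀(2.764) − 5 = -2.792
M = m − 5 log₁₀(d/10) = 0.6 + 2.792 = 3.392

M ≈ 3.39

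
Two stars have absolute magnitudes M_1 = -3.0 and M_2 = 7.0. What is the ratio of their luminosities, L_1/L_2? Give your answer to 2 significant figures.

L_1/L_2 ≈ 10000

ΔM = M_1 − M_2 = -10.0
L_1/L_2 = 10^(−0.4 ΔM) = 10^4.000 = 10000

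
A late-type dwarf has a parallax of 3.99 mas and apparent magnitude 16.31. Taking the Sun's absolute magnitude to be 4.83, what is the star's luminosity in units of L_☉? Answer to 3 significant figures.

d = 1/p = 1000/3.99 mas = 250.6 pc
M = m − 5 log₁₀ d + 5 = 16.31 − 5·2.3990 + 5 = 9.315
M − M_☉ = 9.315 − 4.83 = 4.485
L/L_☉ = 10^(−0.4 × 4.485) = 0.01607

L/L_☉ ≈ 0.0161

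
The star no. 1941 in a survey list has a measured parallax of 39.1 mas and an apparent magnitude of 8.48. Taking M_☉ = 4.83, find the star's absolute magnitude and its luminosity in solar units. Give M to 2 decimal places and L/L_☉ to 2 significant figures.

M ≈ 6.44; L/L_☉ ≈ 0.23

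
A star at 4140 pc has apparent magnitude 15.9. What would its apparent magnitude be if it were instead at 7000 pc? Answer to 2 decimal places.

m ≈ 17.04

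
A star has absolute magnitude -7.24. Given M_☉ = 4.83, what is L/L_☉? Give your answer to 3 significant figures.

L/L_☉ ≈ 67300

M − M_☉ = -7.24 − 4.83 = -12.070
L/L_☉ = 10^(−0.4 (M − M_☉)) = 10^4.828 = 67300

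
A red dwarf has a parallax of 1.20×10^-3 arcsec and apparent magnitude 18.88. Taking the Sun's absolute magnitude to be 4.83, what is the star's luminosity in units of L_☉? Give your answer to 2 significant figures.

L/L_☉ ≈ 0.017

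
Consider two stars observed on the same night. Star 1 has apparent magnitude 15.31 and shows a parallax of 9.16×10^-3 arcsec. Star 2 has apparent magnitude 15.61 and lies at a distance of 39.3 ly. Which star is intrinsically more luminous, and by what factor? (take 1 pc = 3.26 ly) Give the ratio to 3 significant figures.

Star 1: d = 1/p = 1/9.16×10^-3″ = 109.2 pc
Star 1: M = m − 5 log₁₀ d + 5 = 15.31 − 5·2.0381 + 5 = 10.119
Star 2: d = 39.3 ly / 3.26 = 12.06 pc
Star 2: M = m − 5 log₁₀ d + 5 = 15.61 − 5·1.0812 + 5 = 15.204
ΔM = M_1 − M_2 = 10.119 − (15.204) = -5.085; smaller M is more luminous → Star 1.
L ratio = 10^(0.4 |ΔM|) = 10^2.034 = 108.1

Star 1 is more luminous, by a factor of 108.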